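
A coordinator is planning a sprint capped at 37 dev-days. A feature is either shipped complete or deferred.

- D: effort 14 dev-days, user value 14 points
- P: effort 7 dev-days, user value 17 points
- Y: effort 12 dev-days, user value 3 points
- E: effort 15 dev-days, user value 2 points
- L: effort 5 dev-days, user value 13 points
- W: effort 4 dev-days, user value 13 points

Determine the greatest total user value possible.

57

Allowing fractional choices, the relaxed optimum would be about 58.8, but features are indivisible.
D + P + L + W: effort 14 + 7 + 5 + 4 = 30 ≤ 37, user value 14 + 17 + 13 + 13 = 57.
P + Y + L + W: effort 7 + 12 + 5 + 4 = 28 ≤ 37, user value 17 + 3 + 13 + 13 = 46.
D + P + Y + W: effort 14 + 7 + 12 + 4 = 37 ≤ 37, user value 14 + 17 + 3 + 13 = 47.
Best is D, P, L, and W with total user value 57.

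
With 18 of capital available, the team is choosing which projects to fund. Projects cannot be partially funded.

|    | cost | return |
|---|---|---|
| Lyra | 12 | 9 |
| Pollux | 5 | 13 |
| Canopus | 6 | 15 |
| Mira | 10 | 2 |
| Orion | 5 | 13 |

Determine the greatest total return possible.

This is an integer program with binary decision variables.
Pollux + Canopus + Orion: cost 5 + 6 + 5 = 16 ≤ 18, return 13 + 15 + 13 = 41.
Pollux + Canopus: cost 5 + 6 = 11 ≤ 18, return 13 + 15 = 28.
Best is Pollux, Canopus, and Orion with total return 41.

41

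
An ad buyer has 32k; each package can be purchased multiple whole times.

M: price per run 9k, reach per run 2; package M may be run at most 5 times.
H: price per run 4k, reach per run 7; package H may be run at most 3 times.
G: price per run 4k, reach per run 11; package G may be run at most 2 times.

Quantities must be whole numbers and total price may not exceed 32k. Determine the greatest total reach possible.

G has the best ratio (11/4); taking only G gives at most 2×11 = 22 (stopped by the supply cap of 2).
Mixing does better — 1×M, 3×H, and 2×G: price 29 ≤ 32, reach 1·2 + 3·7 + 2·11 = 45.

45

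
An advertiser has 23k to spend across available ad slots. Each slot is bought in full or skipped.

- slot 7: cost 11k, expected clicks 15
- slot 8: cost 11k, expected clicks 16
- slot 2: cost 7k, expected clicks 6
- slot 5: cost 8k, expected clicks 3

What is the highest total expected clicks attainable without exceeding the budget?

Take slot 7 and slot 8: cost 11 + 11 = 22 ≤ 23, expected clicks 15 + 16 = 31.
No other feasible combination does better.

31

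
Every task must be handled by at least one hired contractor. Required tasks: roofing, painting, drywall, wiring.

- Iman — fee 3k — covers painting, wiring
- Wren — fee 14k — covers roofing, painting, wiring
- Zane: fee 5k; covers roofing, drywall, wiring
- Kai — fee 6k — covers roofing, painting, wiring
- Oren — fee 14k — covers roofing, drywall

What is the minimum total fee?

8

Choose Iman and Zane: together they cover roofing, painting, drywall, wiring — every task.
Total fee: 3 + 5 = 8.
No cover costs less than 8.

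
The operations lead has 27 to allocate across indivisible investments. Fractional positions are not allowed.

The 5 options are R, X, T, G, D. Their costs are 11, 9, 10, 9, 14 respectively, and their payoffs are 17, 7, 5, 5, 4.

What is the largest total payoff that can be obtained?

24

R + X: cost 11 + 9 = 20 ≤ 27, payoff 17 + 7 = 24.
R + G: cost 11 + 9 = 20 ≤ 27, payoff 17 + 5 = 22.
R + T: cost 11 + 10 = 21 ≤ 27, payoff 17 + 5 = 22.
Best is R and X with total payoff 24.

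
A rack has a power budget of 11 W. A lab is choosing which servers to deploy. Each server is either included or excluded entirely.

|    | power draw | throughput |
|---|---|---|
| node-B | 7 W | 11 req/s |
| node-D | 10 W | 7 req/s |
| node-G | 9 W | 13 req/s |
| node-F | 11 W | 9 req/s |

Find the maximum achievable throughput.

Treat it as a binary knapsack problem.
Take node-G: power draw 9 ≤ 11, throughput 13.
No other feasible combination does better.

13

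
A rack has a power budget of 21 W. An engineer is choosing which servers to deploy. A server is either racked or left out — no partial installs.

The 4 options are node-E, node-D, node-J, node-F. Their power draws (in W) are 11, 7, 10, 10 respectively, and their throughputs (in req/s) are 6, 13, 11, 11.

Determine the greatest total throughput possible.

node-D + node-J: power draw 7 + 10 = 17 ≤ 21, throughput 13 + 11 = 24.
node-D + node-F: power draw 7 + 10 = 17 ≤ 21, throughput 13 + 11 = 24.
The maximum throughput is 24; one optimal choice is node-D and node-J.

24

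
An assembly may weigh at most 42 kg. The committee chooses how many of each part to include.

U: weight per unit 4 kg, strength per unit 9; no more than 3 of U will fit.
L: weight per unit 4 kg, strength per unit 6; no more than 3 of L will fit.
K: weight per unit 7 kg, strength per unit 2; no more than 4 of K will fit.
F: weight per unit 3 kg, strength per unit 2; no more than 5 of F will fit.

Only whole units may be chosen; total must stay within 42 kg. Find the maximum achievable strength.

55

U has the best ratio (9/4); taking only U gives at most 3×9 = 27 (stopped by the supply cap of 3).
Mixing does better — 3×U, 3×L, and 5×F: weight 39 ≤ 42, strength 3·9 + 3·6 + 5·2 = 55.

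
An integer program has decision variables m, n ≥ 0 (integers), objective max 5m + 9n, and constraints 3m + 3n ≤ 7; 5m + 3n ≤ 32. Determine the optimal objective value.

18

The continuous relaxation peaks at (0, 2.33) with value 21.00; rounding to a feasible lattice point costs some objective.
(m,n)=(0,2): 3·0+3·2=6≤7, 5·0+3·2=6≤32, objective 18.
(m,n)=(1,1): 3·1+3·1=6≤7, 5·1+3·1=8≤32, objective 14.
(m,n)=(0,1): 3·0+3·1=3≤7, 5·0+3·1=3≤32, objective 9.
Maximum is 18 at (m,n)=(0,2).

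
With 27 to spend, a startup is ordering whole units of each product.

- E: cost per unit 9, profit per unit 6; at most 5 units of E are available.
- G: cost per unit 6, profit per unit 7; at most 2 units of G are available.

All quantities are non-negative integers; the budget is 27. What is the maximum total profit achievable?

20

This is a bounded integer knapsack.
Take 1×E and 2×G: cost 21 ≤ 27, profit 1·6 + 2·7 = 20.
G has the best ratio (7/6) and is taken to its limit of 2; remaining capacity is filled optimally with the others.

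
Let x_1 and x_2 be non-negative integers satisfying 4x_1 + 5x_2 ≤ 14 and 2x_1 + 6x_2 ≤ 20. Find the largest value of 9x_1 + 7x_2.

27

(x_1,x_2)=(3,0) is feasible, giving 27.
(x_1,x_2)=(2,1) is feasible, giving 25.
Maximum is 27 at (x_1,x_2)=(3,0).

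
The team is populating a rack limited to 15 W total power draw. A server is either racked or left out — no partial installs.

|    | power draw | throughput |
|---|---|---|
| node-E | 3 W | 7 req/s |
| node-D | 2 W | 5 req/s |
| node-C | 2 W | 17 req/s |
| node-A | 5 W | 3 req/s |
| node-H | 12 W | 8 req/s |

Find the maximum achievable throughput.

Treat it as a binary knapsack problem.
Take node-E, node-D, node-C, and node-A: power draw 3 + 2 + 2 + 5 = 12 ≤ 15, throughput 7 + 5 + 17 + 3 = 32.
No other feasible combination does better.

32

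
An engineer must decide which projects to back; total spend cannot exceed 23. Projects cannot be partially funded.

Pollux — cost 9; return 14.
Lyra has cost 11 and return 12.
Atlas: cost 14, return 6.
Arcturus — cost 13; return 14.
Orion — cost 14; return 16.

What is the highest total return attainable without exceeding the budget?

30

Pollux + Arcturus: cost 9 + 13 = 22 ≤ 23, return 14 + 14 = 28.
Pollux + Orion: cost 9 + 14 = 23 ≤ 23, return 14 + 16 = 30.
Best is Pollux and Orion with total return 30.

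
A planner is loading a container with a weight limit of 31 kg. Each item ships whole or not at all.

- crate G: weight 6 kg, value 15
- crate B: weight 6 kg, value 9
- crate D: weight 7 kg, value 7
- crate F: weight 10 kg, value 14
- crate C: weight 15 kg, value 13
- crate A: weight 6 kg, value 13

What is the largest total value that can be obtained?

51

crate G + crate D + crate F + crate A: weight 6 + 7 + 10 + 6 = 29 ≤ 31, value 15 + 7 + 14 + 13 = 49.
crate G + crate B + crate F + crate A: weight 6 + 6 + 10 + 6 = 28 ≤ 31, value 15 + 9 + 14 + 13 = 51.
crate G + crate B + crate D + crate F: weight 6 + 6 + 7 + 10 = 29 ≤ 31, value 15 + 9 + 7 + 14 = 45.
Best is crate G, crate B, crate F, and crate A with total value 51.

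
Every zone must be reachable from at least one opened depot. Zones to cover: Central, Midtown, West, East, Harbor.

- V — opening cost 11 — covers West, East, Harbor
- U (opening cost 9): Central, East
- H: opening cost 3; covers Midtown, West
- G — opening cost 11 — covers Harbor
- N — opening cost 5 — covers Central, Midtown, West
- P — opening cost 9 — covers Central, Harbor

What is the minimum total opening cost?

16

The greedy cost-per-new-zone heuristic would pick H, U, and P for 21, but a cheaper cover exists.
Choose V and N: together they cover Central, Midtown, West, East, Harbor — every zone.
Total opening cost: 11 + 5 = 16.
No cover costs less than 16.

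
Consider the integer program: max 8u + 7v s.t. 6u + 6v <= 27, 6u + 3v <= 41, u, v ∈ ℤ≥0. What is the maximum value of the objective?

The continuous relaxation peaks at (4.5, 0) with value 36.00; rounding to a feasible lattice point costs some objective.
(u,v)=(4,0): 6·4+6·0=24≤27, 6·4+3·0=24≤41, objective 32.
(u,v)=(3,1): 6·3+6·1=24≤27, 6·3+3·1=21≤41, objective 31.
(u,v)=(3,0): 6·3+6·0=18≤27, 6·3+3·0=18≤41, objective 24.
The best lattice point is (4,0), giving 32.

32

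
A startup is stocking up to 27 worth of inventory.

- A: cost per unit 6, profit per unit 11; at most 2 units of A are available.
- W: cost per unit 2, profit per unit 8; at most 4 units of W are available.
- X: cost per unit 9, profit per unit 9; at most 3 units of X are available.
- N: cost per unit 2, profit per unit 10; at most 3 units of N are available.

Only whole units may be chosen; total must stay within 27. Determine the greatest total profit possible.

2×A, 4×W, and 3×N: cost 26 ≤ 27, profit 2·11 + 4·8 + 3·10 = 84.
2×A, 3×W, and 3×N: cost 24 ≤ 27, profit 2·11 + 3·8 + 3·10 = 76.
Best is 84.

84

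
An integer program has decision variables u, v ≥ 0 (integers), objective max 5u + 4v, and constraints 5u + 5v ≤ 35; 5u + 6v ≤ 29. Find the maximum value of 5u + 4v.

(u,v)=(5,0): 5·5+5·0=25≤35, 5·5+6·0=25≤29, objective 25.
(u,v)=(4,1): 5·4+5·1=25≤35, 5·4+6·1=26≤29, objective 24.
(u,v)=(4,0): 5·4+5·0=20≤35, 5·4+6·0=20≤29, objective 20.
No feasible integer point exceeds 25.

25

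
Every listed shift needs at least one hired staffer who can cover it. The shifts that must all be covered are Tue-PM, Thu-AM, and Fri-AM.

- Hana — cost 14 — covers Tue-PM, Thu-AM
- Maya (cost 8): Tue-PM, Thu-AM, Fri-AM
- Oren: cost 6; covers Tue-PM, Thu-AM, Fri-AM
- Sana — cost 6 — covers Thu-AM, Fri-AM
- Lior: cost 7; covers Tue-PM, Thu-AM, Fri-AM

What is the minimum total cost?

Oren alone covers Tue-PM, Thu-AM, Fri-AM — every shift.
Total cost: 6.

6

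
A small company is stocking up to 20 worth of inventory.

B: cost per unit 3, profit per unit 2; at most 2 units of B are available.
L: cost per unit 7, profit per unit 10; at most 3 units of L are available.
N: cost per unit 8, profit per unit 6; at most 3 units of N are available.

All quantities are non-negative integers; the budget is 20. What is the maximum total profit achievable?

24

This is a bounded integer knapsack.
Take 2×B and 2×L: cost 20 ≤ 20, profit 2·2 + 2·10 = 24.
No other integer combination yields more.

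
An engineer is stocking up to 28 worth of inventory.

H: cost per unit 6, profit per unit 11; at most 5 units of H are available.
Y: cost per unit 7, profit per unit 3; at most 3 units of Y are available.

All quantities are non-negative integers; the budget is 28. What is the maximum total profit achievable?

H has the best ratio (11/6); taking only H gives at most 4×11 = 44 (stopped by the cost limit).
Optimal: 4×H: cost 24 ≤ 28, profit 4·11 = 44.

44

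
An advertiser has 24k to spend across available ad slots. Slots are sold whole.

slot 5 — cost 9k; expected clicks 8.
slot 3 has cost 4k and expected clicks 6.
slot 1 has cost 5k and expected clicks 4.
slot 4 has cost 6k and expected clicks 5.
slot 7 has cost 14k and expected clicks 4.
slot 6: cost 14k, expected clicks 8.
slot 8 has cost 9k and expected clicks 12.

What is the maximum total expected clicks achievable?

Treat it as a binary knapsack problem.
slot 5 + slot 3 + slot 8: cost 9 + 4 + 9 = 22 ≤ 24, expected clicks 8 + 6 + 12 = 26.
slot 5 + slot 4 + slot 8: cost 9 + 6 + 9 = 24 ≤ 24, expected clicks 8 + 5 + 12 = 25.
slot 3 + slot 1 + slot 4 + slot 8: cost 4 + 5 + 6 + 9 = 24 ≤ 24, expected clicks 6 + 4 + 5 + 12 = 27.
Best is slot 3, slot 1, slot 4, and slot 8 with total expected clicks 27.

27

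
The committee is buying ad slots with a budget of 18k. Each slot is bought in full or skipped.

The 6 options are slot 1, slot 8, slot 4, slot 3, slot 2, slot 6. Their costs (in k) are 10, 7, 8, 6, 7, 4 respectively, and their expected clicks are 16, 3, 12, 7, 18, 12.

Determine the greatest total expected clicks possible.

37

Take slot 3, slot 2, and slot 6: cost 6 + 7 + 4 = 17 ≤ 18, expected clicks 7 + 18 + 12 = 37.
No other feasible combination does better.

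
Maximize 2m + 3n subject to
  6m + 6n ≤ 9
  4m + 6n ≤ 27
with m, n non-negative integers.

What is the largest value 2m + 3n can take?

3

The continuous relaxation peaks at (0, 1.5) with value 4.50; rounding to a feasible lattice point costs some objective.
(m,n)=(0,1): 6·0+6·1=6≤9, 4·0+6·1=6≤27, objective 3.
(m,n)=(1,0): 6·1+6·0=6≤9, 4·1+6·0=4≤27, objective 2.
No feasible integer point exceeds 3.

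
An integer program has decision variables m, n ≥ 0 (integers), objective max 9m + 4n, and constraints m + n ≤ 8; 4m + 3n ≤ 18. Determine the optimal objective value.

36

The continuous relaxation peaks at (4.5, 0) with value 40.50; rounding to a feasible lattice point costs some objective.
(m,n)=(4,0): 1·4+1·0=4≤8, 4·4+3·0=16≤18, objective 36.
(m,n)=(3,1): 1·3+1·1=4≤8, 4·3+3·1=15≤18, objective 31.
(m,n)=(3,0): 1·3+1·0=3≤8, 4·3+3·0=12≤18, objective 27.
No feasible integer point exceeds 36.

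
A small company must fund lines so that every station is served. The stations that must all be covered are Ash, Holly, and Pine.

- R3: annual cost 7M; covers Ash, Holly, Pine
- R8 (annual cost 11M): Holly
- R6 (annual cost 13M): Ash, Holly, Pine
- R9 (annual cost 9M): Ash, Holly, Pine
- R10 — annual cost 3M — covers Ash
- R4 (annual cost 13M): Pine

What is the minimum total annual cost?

7

R3 alone covers Ash, Holly, Pine — every station.
Total annual cost: 7.
No cover costs less than 7.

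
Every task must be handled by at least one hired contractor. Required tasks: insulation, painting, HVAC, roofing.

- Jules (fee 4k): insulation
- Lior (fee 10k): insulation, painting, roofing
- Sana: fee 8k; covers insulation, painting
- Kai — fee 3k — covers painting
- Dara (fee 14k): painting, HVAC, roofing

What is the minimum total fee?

Choose Jules and Dara: together they cover insulation, painting, HVAC, roofing — every task.
Total fee: 4 + 14 = 18.

18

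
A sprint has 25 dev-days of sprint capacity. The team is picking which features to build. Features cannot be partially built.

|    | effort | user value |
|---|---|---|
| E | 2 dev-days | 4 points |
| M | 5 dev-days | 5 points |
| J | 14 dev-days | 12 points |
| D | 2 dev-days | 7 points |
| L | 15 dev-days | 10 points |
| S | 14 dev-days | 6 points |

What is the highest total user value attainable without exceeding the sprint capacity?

Allowing fractional choices, the relaxed optimum would be about 29.3, but features are indivisible.
E + M + J + D: effort 2 + 5 + 14 + 2 = 23 ≤ 25, user value 4 + 5 + 12 + 7 = 28.
E + M + D + L: effort 2 + 5 + 2 + 15 = 24 ≤ 25, user value 4 + 5 + 7 + 10 = 26.
M + J + D: effort 5 + 14 + 2 = 21 ≤ 25, user value 5 + 12 + 7 = 24.
Best is E, M, J, and D with total user value 28.

28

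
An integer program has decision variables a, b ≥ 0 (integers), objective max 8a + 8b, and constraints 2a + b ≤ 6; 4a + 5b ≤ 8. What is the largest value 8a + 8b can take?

16

(a,b)=(2,0): 2·2+1·0=4≤6, 4·2+5·0=8≤8, objective 16.
(a,b)=(1,0): 2·1+1·0=2≤6, 4·1+5·0=4≤8, objective 8.
No feasible integer point exceeds 16.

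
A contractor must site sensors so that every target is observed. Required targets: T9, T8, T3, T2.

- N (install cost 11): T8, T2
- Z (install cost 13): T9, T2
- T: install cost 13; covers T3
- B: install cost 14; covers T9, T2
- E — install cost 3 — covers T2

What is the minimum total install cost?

The greedy cost-per-new-target heuristic would pick E, N, Z, and T for 40, but a cheaper cover exists.
Choose N, Z, and T: together they cover T9, T8, T3, T2 — every target.
Total install cost: 11 + 13 + 13 = 37.
No cover costs less than 37.

37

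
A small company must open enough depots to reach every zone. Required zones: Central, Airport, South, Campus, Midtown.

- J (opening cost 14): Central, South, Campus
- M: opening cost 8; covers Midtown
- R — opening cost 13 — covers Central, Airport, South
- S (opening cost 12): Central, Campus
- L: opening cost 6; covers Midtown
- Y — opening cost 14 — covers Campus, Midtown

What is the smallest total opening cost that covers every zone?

Choose R and Y: together they cover Central, Airport, South, Campus, Midtown — every zone.
Total opening cost: 13 + 14 = 27.

27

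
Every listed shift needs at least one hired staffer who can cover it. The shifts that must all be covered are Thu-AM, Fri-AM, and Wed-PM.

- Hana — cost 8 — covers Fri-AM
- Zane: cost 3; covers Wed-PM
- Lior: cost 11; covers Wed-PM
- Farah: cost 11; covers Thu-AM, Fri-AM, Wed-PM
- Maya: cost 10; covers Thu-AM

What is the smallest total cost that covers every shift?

11

This is an integer covering problem.
The greedy cost-per-new-shift heuristic would pick Zane and Farah for 14, but a cheaper cover exists.
Farah alone covers Thu-AM, Fri-AM, Wed-PM — every shift.
Total cost: 11.
No cover costs less than 11.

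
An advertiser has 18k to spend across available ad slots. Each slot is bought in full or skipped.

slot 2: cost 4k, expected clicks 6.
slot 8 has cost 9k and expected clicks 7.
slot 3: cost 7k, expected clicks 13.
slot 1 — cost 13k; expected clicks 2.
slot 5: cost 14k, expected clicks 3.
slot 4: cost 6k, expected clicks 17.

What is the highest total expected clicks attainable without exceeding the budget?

Allowing fractional choices, the relaxed optimum would be about 36.8, but ad slots are indivisible.
slot 3 + slot 4: cost 7 + 6 = 13 ≤ 18, expected clicks 13 + 17 = 30.
slot 2 + slot 3 + slot 4: cost 4 + 7 + 6 = 17 ≤ 18, expected clicks 6 + 13 + 17 = 36.
Best is slot 2, slot 3, and slot 4 with total expected clicks 36.

36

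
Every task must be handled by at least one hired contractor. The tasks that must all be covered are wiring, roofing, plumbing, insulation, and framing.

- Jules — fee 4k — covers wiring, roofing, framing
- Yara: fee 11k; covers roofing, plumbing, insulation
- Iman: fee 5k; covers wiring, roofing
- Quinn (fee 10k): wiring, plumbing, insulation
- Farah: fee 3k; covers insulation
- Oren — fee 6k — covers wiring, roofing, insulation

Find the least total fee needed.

This is an integer covering problem.
The greedy cost-per-new-task heuristic would pick Jules, Farah, and Quinn for 17, but a cheaper cover exists.
Choose Jules and Quinn: together they cover wiring, roofing, plumbing, insulation, framing — every task.
Total fee: 4 + 10 = 14.
No cover costs less than 14.

14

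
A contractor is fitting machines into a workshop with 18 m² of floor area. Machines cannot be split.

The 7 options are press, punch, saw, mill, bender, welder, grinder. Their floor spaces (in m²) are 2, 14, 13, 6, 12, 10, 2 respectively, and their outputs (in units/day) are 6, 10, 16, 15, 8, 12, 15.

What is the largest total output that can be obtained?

mill + welder + grinder: floor space 6 + 10 + 2 = 18 ≤ 18, output 15 + 12 + 15 = 42.
press + saw + grinder: floor space 2 + 13 + 2 = 17 ≤ 18, output 6 + 16 + 15 = 37.
press + mill + grinder: floor space 2 + 6 + 2 = 10 ≤ 18, output 6 + 15 + 15 = 36.
Best is mill, welder, and grinder with total output 42.

42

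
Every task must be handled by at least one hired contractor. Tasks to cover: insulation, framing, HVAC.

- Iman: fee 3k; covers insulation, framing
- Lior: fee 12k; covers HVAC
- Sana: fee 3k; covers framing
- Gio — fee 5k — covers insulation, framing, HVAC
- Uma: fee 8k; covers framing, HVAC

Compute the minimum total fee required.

5

Gio alone covers insulation, framing, HVAC — every task.
Total fee: 5.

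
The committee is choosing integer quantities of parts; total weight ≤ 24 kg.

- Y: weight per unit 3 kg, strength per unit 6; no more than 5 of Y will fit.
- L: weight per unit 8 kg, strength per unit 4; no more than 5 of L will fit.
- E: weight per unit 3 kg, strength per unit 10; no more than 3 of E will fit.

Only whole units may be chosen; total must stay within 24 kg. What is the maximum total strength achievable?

E has the best ratio (10/3); taking only E gives at most 3×10 = 30 (stopped by the supply cap of 3).
Mixing does better — 5×Y and 3×E: weight 24 ≤ 24, strength 5·6 + 3·10 = 60.

60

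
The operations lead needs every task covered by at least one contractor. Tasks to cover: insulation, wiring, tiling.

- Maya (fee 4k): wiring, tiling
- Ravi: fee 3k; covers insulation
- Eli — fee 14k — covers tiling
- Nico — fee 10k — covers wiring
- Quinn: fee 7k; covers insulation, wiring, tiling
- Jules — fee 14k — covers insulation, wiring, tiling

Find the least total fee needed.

Choose Maya and Ravi: together they cover insulation, wiring, tiling — every task.
Total fee: 4 + 3 = 7.
No cover costs less than 7.

7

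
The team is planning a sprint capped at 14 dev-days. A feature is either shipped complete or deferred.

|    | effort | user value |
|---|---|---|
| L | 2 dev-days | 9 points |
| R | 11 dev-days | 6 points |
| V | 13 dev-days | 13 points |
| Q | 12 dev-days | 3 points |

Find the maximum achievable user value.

15

Allowing fractional choices, the relaxed optimum would be about 21.0, but features are indivisible.
V: effort 13 ≤ 14, user value 13.
L + R: effort 2 + 11 = 13 ≤ 14, user value 9 + 6 = 15.
Best is L and R with total user value 15.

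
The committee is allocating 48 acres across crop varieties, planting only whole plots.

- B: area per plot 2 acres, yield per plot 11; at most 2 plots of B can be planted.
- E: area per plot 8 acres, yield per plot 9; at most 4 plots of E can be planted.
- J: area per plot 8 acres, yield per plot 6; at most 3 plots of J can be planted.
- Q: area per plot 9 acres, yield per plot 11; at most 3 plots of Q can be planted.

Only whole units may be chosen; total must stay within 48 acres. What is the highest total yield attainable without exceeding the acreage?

73

This is a bounded integer knapsack.
Take 2×B, 2×E, and 3×Q: area 47 ≤ 48, yield 2·11 + 2·9 + 3·11 = 73.
B has the best ratio (11/2) and is taken to its limit of 2; remaining capacity is filled optimally with the others.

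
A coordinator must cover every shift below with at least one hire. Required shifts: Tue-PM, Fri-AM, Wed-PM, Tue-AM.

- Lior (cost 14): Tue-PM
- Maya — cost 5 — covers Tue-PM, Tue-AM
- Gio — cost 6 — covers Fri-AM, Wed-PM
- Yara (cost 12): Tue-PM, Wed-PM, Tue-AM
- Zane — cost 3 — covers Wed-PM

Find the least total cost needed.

This is an integer covering problem.
Choose Maya and Gio: together they cover Tue-PM, Fri-AM, Wed-PM, Tue-AM — every shift.
Total cost: 5 + 6 = 11.
No cover costs less than 11.

11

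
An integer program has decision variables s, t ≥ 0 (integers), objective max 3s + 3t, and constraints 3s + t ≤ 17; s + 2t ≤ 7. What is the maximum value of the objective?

(s,t)=(5,1) is feasible, giving 18.
(s,t)=(5,0) is feasible, giving 15.
(s,t)=(4,1) is feasible, giving 15.
Maximum is 18 at (s,t)=(5,1).

18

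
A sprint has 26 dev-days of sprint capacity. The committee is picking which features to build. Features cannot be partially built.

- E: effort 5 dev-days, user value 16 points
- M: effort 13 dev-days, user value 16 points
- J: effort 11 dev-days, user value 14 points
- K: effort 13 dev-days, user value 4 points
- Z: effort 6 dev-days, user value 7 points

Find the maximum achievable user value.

Take E, M, and Z: effort 5 + 13 + 6 = 24 ≤ 26, user value 16 + 16 + 7 = 39.
No other feasible combination does better.

39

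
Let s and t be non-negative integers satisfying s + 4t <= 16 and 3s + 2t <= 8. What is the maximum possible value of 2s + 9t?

(s,t)=(0,4): 1·0+4·4=16≤16, 3·0+2·4=8≤8, objective 36.
(s,t)=(0,3): 1·0+4·3=12≤16, 3·0+2·3=6≤8, objective 27.
Maximum is 36 at (s,t)=(0,4).

36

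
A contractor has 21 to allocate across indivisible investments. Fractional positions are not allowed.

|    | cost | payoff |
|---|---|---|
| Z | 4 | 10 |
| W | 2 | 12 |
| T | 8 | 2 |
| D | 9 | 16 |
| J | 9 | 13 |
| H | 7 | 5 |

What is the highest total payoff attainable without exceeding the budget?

Take W, D, and J: cost 2 + 9 + 9 = 20 ≤ 21, payoff 12 + 16 + 13 = 41.
No other feasible combination does better.

41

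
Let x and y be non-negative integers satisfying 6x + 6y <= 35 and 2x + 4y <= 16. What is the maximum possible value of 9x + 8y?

45

Relaxing integrality, the LP optimum is 52.50 at (x,y) = (5.83, 0), which is not an integer point.
(x,y)=(5,0) is feasible, giving 45.
(x,y)=(4,1) is feasible, giving 44.
(x,y)=(4,0) is feasible, giving 36.
No feasible integer point exceeds 45.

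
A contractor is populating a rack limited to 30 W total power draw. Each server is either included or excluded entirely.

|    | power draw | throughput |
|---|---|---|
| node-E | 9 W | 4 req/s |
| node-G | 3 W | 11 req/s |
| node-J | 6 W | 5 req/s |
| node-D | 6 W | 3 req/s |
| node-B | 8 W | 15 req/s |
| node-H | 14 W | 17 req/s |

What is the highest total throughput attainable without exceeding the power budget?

Allowing fractional choices, the relaxed optimum would be about 47.2, but servers are indivisible.
node-J + node-B + node-H: power draw 6 + 8 + 14 = 28 ≤ 30, throughput 5 + 15 + 17 = 37.
node-G + node-J + node-D + node-H: power draw 3 + 6 + 6 + 14 = 29 ≤ 30, throughput 11 + 5 + 3 + 17 = 36.
node-G + node-B + node-H: power draw 3 + 8 + 14 = 25 ≤ 30, throughput 11 + 15 + 17 = 43.
Best is node-G, node-B, and node-H with total throughput 43.

43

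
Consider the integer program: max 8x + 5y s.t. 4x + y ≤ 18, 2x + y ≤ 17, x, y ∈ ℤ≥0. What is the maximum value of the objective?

(x,y)=(0,17): 4·0+1·17=17≤18, 2·0+1·17=17≤17, objective 85.
(x,y)=(0,16): 4·0+1·16=16≤18, 2·0+1·16=16≤17, objective 80.
The best lattice point is (0,17), giving 85.

85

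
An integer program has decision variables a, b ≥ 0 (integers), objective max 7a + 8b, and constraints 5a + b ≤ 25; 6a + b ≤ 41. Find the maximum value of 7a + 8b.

(a,b)=(0,25): 5·0+1·25=25≤25, 6·0+1·25=25≤41, objective 200.
(a,b)=(0,24): 5·0+1·24=24≤25, 6·0+1·24=24≤41, objective 192.
The best lattice point is (0,25), giving 200.

200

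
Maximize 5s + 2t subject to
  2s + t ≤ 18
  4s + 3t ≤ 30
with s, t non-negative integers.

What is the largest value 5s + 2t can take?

(s,t)=(7,0): 2·7+1·0=14≤18, 4·7+3·0=28≤30, objective 35.
(s,t)=(6,1): 2·6+1·1=13≤18, 4·6+3·1=27≤30, objective 32.
(s,t)=(6,0): 2·6+1·0=12≤18, 4·6+3·0=24≤30, objective 30.
Maximum is 35 at (s,t)=(7,0).

35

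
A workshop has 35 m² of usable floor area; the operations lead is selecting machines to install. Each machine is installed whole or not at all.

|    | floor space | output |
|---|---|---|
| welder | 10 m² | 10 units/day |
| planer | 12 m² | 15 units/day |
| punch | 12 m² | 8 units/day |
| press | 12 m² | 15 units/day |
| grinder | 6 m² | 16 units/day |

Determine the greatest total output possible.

46

This is a 0-1 knapsack instance.
Take planer, press, and grinder: floor space 12 + 12 + 6 = 30 ≤ 35, output 15 + 15 + 16 = 46.
No other feasible combination does better.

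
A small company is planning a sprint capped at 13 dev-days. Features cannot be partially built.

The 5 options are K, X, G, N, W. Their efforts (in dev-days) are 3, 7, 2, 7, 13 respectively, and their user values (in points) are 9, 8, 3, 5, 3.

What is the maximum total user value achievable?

K + X + G: effort 3 + 7 + 2 = 12 ≤ 13, user value 9 + 8 + 3 = 20.
K + G + N: effort 3 + 2 + 7 = 12 ≤ 13, user value 9 + 3 + 5 = 17.
K + X: effort 3 + 7 = 10 ≤ 13, user value 9 + 8 = 17.
Best is K, X, and G with total user value 20.

20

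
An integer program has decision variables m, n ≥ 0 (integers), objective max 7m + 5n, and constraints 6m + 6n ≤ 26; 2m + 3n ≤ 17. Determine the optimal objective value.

28

(m,n)=(4,0) is feasible, giving 28.
(m,n)=(3,1) is feasible, giving 26.
No feasible integer point exceeds 28.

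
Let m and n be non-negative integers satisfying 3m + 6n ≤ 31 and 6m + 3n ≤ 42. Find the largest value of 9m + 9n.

Relaxing integrality, the LP optimum is 73.00 at (m,n) = (5.89, 2.22), which is not an integer point.
(m,n)=(6,2): 3·6+6·2=30≤31, 6·6+3·2=42≤42, objective 72.
(m,n)=(4,3): 3·4+6·3=30≤31, 6·4+3·3=33≤42, objective 63.
(m,n)=(6,1): 3·6+6·1=24≤31, 6·6+3·1=39≤42, objective 63.
(m,n)=(5,2): 3·5+6·2=27≤31, 6·5+3·2=36≤42, objective 63.
No feasible integer point exceeds 72.

72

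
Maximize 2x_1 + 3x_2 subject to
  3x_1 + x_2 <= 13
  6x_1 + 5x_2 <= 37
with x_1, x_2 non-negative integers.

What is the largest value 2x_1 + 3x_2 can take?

(x_1,x_2)=(0,7): 3·0+1·7=7≤13, 6·0+5·7=35≤37, objective 21.
(x_1,x_2)=(1,6): 3·1+1·6=9≤13, 6·1+5·6=36≤37, objective 20.
(x_1,x_2)=(0,6): 3·0+1·6=6≤13, 6·0+5·6=30≤37, objective 18.
The best lattice point is (0,7), giving 21.

21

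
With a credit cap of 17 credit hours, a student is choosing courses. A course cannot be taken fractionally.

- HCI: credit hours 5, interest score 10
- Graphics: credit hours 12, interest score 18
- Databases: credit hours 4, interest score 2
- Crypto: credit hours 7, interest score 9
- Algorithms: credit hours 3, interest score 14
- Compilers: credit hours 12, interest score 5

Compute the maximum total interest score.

HCI + Graphics: credit hours 5 + 12 = 17 ≤ 17, interest score 10 + 18 = 28.
Graphics + Algorithms: credit hours 12 + 3 = 15 ≤ 17, interest score 18 + 14 = 32.
HCI + Crypto + Algorithms: credit hours 5 + 7 + 3 = 15 ≤ 17, interest score 10 + 9 + 14 = 33.
Best is HCI, Crypto, and Algorithms with total interest score 33.

33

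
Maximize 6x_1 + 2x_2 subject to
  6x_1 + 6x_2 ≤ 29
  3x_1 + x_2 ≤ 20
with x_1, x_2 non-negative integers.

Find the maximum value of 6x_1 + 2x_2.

(x_1,x_2)=(4,0) is feasible, giving 24.
(x_1,x_2)=(3,1) is feasible, giving 20.
(x_1,x_2)=(3,0) is feasible, giving 18.
No feasible integer point exceeds 24.

24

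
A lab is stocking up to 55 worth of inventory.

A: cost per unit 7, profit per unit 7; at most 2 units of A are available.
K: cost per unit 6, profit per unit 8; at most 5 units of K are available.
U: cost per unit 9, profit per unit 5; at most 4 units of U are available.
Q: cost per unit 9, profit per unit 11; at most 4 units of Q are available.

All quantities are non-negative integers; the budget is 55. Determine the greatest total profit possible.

This is a bounded integer knapsack.
3×K and 4×Q: cost 54 ≤ 55, profit 3·8 + 4·11 = 68.
1×A, 5×K, and 2×Q: cost 55 ≤ 55, profit 1·7 + 5·8 + 2·11 = 69.
Best is 69.

69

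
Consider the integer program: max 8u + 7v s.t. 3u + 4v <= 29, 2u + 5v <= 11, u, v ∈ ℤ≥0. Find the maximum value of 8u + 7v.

40

The continuous relaxation peaks at (5.5, 0) with value 44.00; rounding to a feasible lattice point costs some objective.
(u,v)=(5,0): 3·5+4·0=15≤29, 2·5+5·0=10≤11, objective 40.
(u,v)=(4,0): 3·4+4·0=12≤29, 2·4+5·0=8≤11, objective 32.
Maximum is 40 at (u,v)=(5,0).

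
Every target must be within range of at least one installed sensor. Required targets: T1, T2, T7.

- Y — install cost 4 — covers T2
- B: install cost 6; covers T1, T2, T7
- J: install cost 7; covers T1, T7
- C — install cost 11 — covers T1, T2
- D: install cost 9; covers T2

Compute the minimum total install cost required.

6

B alone covers T1, T2, T7 — every target.
Total install cost: 6.
No cover costs less than 6.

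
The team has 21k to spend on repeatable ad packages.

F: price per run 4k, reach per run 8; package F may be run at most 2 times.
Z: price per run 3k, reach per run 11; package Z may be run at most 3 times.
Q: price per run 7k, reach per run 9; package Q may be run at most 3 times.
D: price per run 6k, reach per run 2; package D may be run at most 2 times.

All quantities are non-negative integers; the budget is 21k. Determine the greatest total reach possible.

50

1×F, 3×Z, and 1×Q: price 20 ≤ 21, reach 1·8 + 3·11 + 1·9 = 50.
2×F and 3×Z: price 17 ≤ 21, reach 2·8 + 3·11 = 49.
Best is 50.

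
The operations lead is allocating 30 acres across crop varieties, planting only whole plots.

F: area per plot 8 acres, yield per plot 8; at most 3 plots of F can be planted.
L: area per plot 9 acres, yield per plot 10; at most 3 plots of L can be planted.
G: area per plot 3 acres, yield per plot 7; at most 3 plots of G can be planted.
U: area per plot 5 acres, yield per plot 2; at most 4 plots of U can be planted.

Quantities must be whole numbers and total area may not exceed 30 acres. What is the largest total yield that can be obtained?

41

Take 2×L and 3×G: area 27 ≤ 30, yield 2·10 + 3·7 = 41.
G has the best ratio (7/3) and is taken to its limit of 3; remaining capacity is filled optimally with the others.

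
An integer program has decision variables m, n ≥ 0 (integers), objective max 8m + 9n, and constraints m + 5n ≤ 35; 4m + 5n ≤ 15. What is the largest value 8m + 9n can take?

Relaxing integrality, the LP optimum is 30.00 at (m,n) = (3.75, 0), which is not an integer point.
(m,n)=(0,3): 1·0+5·3=15≤35, 4·0+5·3=15≤15, objective 27.
(m,n)=(1,2): 1·1+5·2=11≤35, 4·1+5·2=14≤15, objective 26.
(m,n)=(2,1): 1·2+5·1=7≤35, 4·2+5·1=13≤15, objective 25.
(m,n)=(3,0): 1·3+5·0=3≤35, 4·3+5·0=12≤15, objective 24.
Maximum is 27 at (m,n)=(0,3).

27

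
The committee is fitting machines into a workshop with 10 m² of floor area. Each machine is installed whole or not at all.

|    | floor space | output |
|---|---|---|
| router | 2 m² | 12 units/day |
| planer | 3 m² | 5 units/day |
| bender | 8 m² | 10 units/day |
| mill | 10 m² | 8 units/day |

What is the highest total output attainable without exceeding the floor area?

22

Allowing fractional choices, the relaxed optimum would be about 23.2, but machines are indivisible.
router + bender: floor space 2 + 8 = 10 ≤ 10, output 12 + 10 = 22.
router + planer: floor space 2 + 3 = 5 ≤ 10, output 12 + 5 = 17.
Best is router and bender with total output 22.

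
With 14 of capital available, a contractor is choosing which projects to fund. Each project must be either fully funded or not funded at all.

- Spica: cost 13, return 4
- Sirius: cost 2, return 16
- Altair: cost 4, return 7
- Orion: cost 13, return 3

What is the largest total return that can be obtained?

Allowing fractional choices, the relaxed optimum would be about 25.5, but projects are indivisible.
Sirius + Altair: cost 2 + 4 = 6 ≤ 14, return 16 + 7 = 23.
Altair: cost 4 ≤ 14, return 7.
Sirius: cost 2 ≤ 14, return 16.
Best is Sirius and Altair with total return 23.

23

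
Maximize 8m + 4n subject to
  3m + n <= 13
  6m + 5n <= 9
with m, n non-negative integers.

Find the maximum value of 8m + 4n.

8

(m,n)=(1,0): 3·1+1·0=3≤13, 6·1+5·0=6≤9, objective 8.
(m,n)=(0,1): 3·0+1·1=1≤13, 6·0+5·1=5≤9, objective 4.
(m,n)=(0,0): 3·0+1·0=0≤13, 6·0+5·0=0≤9, objective 0.
The best lattice point is (1,0), giving 8.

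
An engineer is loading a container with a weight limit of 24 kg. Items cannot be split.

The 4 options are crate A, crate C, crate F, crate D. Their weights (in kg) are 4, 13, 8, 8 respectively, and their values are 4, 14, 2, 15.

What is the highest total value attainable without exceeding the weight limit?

29

Take crate C and crate D: weight 13 + 8 = 21 ≤ 24, value 14 + 15 = 29.
No other feasible combination does better.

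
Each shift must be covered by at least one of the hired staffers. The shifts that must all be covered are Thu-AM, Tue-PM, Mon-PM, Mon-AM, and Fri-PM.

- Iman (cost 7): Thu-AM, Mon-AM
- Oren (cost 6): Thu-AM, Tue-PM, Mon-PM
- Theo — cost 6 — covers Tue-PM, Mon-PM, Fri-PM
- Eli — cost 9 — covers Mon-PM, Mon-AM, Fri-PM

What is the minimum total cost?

Choose Iman and Theo: together they cover Thu-AM, Tue-PM, Mon-PM, Mon-AM, Fri-PM — every shift.
Total cost: 7 + 6 = 13.

13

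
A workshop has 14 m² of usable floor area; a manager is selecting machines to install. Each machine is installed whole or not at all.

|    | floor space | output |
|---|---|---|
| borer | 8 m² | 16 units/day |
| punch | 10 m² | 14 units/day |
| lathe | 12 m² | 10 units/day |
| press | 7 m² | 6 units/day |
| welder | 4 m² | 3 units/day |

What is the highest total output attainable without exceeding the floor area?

Allowing fractional choices, the relaxed optimum would be about 24.4, but machines are indivisible.
punch + welder: floor space 10 + 4 = 14 ≤ 14, output 14 + 3 = 17.
borer + welder: floor space 8 + 4 = 12 ≤ 14, output 16 + 3 = 19.
borer: floor space 8 ≤ 14, output 16.
Best is borer and welder with total output 19.

19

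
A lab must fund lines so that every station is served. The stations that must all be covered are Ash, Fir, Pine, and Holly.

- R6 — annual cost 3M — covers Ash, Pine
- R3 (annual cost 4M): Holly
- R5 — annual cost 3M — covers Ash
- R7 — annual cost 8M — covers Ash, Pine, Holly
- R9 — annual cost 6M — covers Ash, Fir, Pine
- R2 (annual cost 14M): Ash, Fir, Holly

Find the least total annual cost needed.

This is a weighted set-cover instance.
The greedy cost-per-new-station heuristic would pick R6, R3, and R9 for 13, but a cheaper cover exists.
Choose R3 and R9: together they cover Ash, Fir, Pine, Holly — every station.
Total annual cost: 4 + 6 = 10.
No cover costs less than 10.

10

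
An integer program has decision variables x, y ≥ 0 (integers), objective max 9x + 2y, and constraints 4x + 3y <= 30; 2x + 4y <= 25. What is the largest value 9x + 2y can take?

63

The continuous relaxation peaks at (7.5, 0) with value 67.50; rounding to a feasible lattice point costs some objective.
(x,y)=(7,0) is feasible, giving 63.
(x,y)=(6,1) is feasible, giving 56.
(x,y)=(6,0) is feasible, giving 54.
Maximum is 63 at (x,y)=(7,0).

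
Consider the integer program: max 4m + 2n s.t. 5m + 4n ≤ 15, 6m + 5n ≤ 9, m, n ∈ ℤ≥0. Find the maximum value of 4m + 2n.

Relaxing integrality, the LP optimum is 6.00 at (m,n) = (1.5, 0), which is not an integer point.
(m,n)=(1,0): 5·1+4·0=5≤15, 6·1+5·0=6≤9, objective 4.
(m,n)=(0,1): 5·0+4·1=4≤15, 6·0+5·1=5≤9, objective 2.
No feasible integer point exceeds 4.

4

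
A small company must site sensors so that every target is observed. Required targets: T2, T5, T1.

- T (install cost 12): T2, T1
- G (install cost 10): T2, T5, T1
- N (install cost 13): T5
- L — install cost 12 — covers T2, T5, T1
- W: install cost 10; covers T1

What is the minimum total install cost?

10

G alone covers T2, T5, T1 — every target.
Total install cost: 10.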